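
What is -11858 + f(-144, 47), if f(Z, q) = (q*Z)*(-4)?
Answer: 15214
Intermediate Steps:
f(Z, q) = -4*Z*q (f(Z, q) = (Z*q)*(-4) = -4*Z*q)
-11858 + f(-144, 47) = -11858 - 4*(-144)*47 = -11858 + 27072 = 15214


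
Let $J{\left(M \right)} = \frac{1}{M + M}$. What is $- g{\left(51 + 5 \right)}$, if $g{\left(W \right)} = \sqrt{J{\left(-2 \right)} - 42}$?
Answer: $- \frac{13 i}{2} \approx - 6.5 i$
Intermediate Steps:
$J{\left(M \right)} = \frac{1}{2 M}$
$g{\left(W \right)} = \frac{13 i}{2}$ ($g{\left(W \right)} = \sqrt{\frac{1}{2 \left(-2\right)} - 42} = \sqrt{\frac{1}{2} \left(- \frac{1}{2}\right) - 42} = \sqrt{- \frac{1}{4} - 42} = \sqrt{- \frac{169}{4}} = \frac{13 i}{2}$)
$- g{\left(51 + 5 \right)} = - \frac{13 i}{2}$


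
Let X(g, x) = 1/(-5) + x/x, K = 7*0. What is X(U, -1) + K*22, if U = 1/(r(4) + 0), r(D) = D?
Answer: ⅘ ≈ 0.80000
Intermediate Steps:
K = 0
U = ¼ (U = 1/(4 + 0) = 1/4 = ¼ ≈ 0.25000)
X(g, x) = ⅘ (X(g, x) = 1*(-⅕) + 1 = -⅕ + 1 = ⅘)
X(U, -1) + K*22 = ⅘ + 0*22 = ⅘ + 0 = ⅘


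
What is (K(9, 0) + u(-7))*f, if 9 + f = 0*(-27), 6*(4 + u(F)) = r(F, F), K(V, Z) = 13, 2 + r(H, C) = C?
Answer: -135/2 ≈ -67.500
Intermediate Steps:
r(H, C) = -2 + C
u(F) = -13/3 + F/6 (u(F) = -4 + (-2 + F)/6 = -4 + (-⅓ + F/6) = -13/3 + F/6)
f = -9 (f = -9 + 0*(-27) = -9 + 0 = -9)
(K(9, 0) + u(-7))*f = (13 + (-13/3 + (⅙)*(-7)))*(-9) = (13 + (-13/3 - 7/6))*(-9) = (13 - 11/2)*(-9) = (15/2)*(-9) = -135/2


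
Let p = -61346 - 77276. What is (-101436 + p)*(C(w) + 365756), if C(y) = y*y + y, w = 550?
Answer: -160552230748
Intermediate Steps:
p = -138622
C(y) = y + y**2 (C(y) = y**2 + y = y + y**2)
(-101436 + p)*(C(w) + 365756) = (-101436 - 138622)*(550*(1 + 550) + 365756) = -240058*(550*551 + 365756) = -240058*(303050 + 365756) = -240058*668806 = -160552230748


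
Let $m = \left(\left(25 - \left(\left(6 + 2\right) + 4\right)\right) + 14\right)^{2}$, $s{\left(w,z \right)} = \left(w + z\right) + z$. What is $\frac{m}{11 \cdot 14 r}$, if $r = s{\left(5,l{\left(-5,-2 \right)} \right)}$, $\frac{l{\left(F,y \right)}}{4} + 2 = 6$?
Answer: $\frac{729}{5698} \approx 0.12794$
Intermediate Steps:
$l{\left(F,y \right)} = 16$ ($l{\left(F,y \right)} = -8 + 4 \cdot 6 = -8 + 24 = 16$)
$s{\left(w,z \right)} = w + 2 z$
$r = 37$ ($r = 5 + 2 \cdot 16 = 5 + 32 = 37$)
$m = 729$ ($m = \left(\left(25 - \left(8 + 4\right)\right) + 14\right)^{2} = \left(\left(25 - 12\right) + 14\right)^{2} = \left(13 + 14\right)^{2} = 27^{2} = 729$)
$\frac{m}{11 \cdot 14 r} = \frac{729}{11 \cdot 14 \cdot 37} = \frac{729}{154 \cdot 37} = \frac{729}{5698}$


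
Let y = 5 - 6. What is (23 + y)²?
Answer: 484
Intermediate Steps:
y = -1
(23 + y)² = (23 - 1)² = 22² = 484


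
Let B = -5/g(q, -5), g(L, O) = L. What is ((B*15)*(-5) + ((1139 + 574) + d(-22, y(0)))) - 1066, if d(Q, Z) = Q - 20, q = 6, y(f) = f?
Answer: 1335/2 ≈ 667.50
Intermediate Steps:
d(Q, Z) = -20 + Q
B = -⅚ (B = -5/6 = -5*⅙ = -⅚ ≈ -0.83333)
((B*15)*(-5) + ((1139 + 574) + d(-22, y(0)))) - 1066 = (-⅚*15*(-5) + ((1139 + 574) + (-20 - 22))) - 1066 = (-25/2*(-5) + (1713 - 42)) - 1066 = (125/2 + 1671) - 1066 = 3467/2 - 1066 = 1335/2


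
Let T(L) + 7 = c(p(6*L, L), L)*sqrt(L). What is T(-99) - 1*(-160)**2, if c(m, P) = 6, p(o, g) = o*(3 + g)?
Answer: -25607 + 18*I*sqrt(11) ≈ -25607.0 + 59.699*I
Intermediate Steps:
T(L) = -7 + 6*sqrt(L)
T(-99) - 1*(-160)**2 = (-7 + 6*sqrt(-99)) - 1*(-160)**2 = (-7 + 6*(3*I*sqrt(11))) - 1*25600 = (-7 + 18*I*sqrt(11)) - 25600 = -25607 + 18*I*sqrt(11)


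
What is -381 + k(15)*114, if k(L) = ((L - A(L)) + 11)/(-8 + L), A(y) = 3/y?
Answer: 1371/35 ≈ 39.171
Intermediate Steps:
k(L) = (11 + L - 3/L)/(-8 + L) (k(L) = ((L - 3/L) + 11)/(-8 + L) = (11 + L - 3/L)/(-8 + L))
-381 + k(15)*114 = -381 + ((-3 + 15*(11 + 15))/(15*(-8 + 15)))*114 = -381 + ((1/15)*(-3 + 15*26)/7)*114 = -381 + ((1/15)*(⅐)*(-3 + 390))*114 = -381 + ((1/15)*(⅐)*387)*114 = -381 + (129/35)*114 = -381 + 14706/35 = 1371/35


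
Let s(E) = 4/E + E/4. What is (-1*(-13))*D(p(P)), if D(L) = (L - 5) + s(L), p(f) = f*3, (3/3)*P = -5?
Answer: -18733/60 ≈ -312.22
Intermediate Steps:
P = -5
s(E) = 4/E + E/4 (s(E) = 4/E + E*(¼) = 4/E + E/4)
p(f) = 3*f
D(L) = -5 + 4/L + 5*L/4 (D(L) = (L - 5) + (4/L + L/4) = (-5 + L) + (4/L + L/4) = -5 + 4/L + 5*L/4)
(-1*(-13))*D(p(P)) = (-1*(-13))*(-5 + 4/((3*(-5))) + 5*(3*(-5))/4) = 13*(-5 + 4/(-15) + (5/4)*(-15)) = 13*(-5 + 4*(-1/15) - 75/4) = 13*(-5 - 4/15 - 75/4) = 13*(-1441/60) = -18733/60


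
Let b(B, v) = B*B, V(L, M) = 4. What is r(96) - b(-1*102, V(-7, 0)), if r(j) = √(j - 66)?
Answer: -10404 + √30 ≈ -10399.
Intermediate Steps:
r(j) = √(-66 + j)
b(B, v) = B²
r(96) - b(-1*102, V(-7, 0)) = √(-66 + 96) - (-1*102)² = √30 - 1*(-102)² = √30 - 1*10404 = √30 - 10404 = -10404 + √30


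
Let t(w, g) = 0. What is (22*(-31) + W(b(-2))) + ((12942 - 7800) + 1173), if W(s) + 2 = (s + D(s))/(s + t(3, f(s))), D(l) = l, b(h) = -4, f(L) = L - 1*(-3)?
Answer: 5633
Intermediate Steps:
f(L) = 3 + L (f(L) = L + 3 = 3 + L)
W(s) = 0 (W(s) = -2 + (s + s)/(s + 0) = -2 + (2*s)/s = -2 + 2 = 0)
(22*(-31) + W(b(-2))) + ((12942 - 7800) + 1173) = (22*(-31) + 0) + ((12942 - 7800) + 1173) = (-682 + 0) + (5142 + 1173) = -682 + 6315 = 5633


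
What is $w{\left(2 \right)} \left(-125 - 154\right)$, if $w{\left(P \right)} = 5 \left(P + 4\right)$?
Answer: $-8370$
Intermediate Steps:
$w{\left(P \right)} = 20 + 5 P$ ($w{\left(P \right)} = 5 \left(4 + P\right) = 20 + 5 P$)
$w{\left(2 \right)} \left(-125 - 154\right) = \left(20 + 5 \cdot 2\right) \left(-125 - 154\right) = \left(20 + 10\right) \left(-279\right) = 30 \left(-279\right) = -8370$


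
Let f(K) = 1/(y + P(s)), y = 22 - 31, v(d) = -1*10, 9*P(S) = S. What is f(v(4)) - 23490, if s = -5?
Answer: -2020149/86 ≈ -23490.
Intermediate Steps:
P(S) = S/9
v(d) = -10
y = -9
f(K) = -9/86 (f(K) = 1/(-9 + (⅑)*(-5)) = 1/(-9 - 5/9) = 1/(-86/9) = -9/86)
f(v(4)) - 23490 = -9/86 - 23490 = -2020149/86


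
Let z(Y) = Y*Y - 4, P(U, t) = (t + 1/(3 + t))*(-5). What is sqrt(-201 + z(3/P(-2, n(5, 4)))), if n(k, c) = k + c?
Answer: I*sqrt(60888829)/545 ≈ 14.318*I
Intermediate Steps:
n(k, c) = c + k
P(U, t) = -5*t - 5/(3 + t)
z(Y) = -4 + Y**2 (z(Y) = Y**2 - 4 = -4 + Y**2)
sqrt(-201 + z(3/P(-2, n(5, 4)))) = sqrt(-201 + (-4 + (3/((5*(-1 - (4 + 5)**2 - 3*(4 + 5))/(3 + (4 + 5)))))**2)) = sqrt(-201 + (-4 + (3/((5*(-1 - 1*9**2 - 3*9)/(3 + 9))))**2)) = sqrt(-201 + (-4 + (3/((5*(-1 - 1*81 - 27)/12)))**2)) = sqrt(-201 + (-4 + (3/((5*(1/12)*(-1 - 81 - 27))))**2)) = sqrt(-201 + (-4 + (3/((5*(1/12)*(-109))))**2)) = sqrt(-201 + (-4 + (3/(-545/12))**2)) = sqrt(-201 + (-4 + (3*(-12/545))**2)) = sqrt(-201 + (-4 + (-36/545)**2)) = sqrt(-201 + (-4 + 1296/297025)) = sqrt(-201 - 1186804/297025) = sqrt(-60888829/297025) = I*sqrt(60888829)/545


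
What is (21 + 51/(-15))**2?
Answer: 7744/25 ≈ 309.76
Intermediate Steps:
(21 + 51/(-15))**2 = (21 + 51*(-1/15))**2 = (21 - 17/5)**2 = (88/5)**2 = 7744/25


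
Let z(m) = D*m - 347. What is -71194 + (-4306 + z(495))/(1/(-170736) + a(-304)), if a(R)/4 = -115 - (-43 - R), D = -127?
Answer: -18270162009082/256786945 ≈ -71149.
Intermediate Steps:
a(R) = -288 + 4*R (a(R) = 4*(-115 - (-43 - R)) = 4*(-115 + (43 + R)) = 4*(-72 + R) = -288 + 4*R)
z(m) = -347 - 127*m (z(m) = -127*m - 347 = -347 - 127*m)
-71194 + (-4306 + z(495))/(1/(-170736) + a(-304)) = -71194 + (-4306 + (-347 - 127*495))/(1/(-170736) + (-288 + 4*(-304))) = -71194 + (-4306 + (-347 - 62865))/(-1/170736 + (-288 - 1216)) = -71194 + (-4306 - 63212)/(-1/170736 - 1504) = -71194 - 67518/(-256786945/170736) = -71194 - 67518*(-170736/256786945) = -71194 + 11527753248/256786945 = -18270162009082/256786945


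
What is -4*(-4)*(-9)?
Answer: -144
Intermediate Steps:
-4*(-4)*(-9) = 16*(-9) = -144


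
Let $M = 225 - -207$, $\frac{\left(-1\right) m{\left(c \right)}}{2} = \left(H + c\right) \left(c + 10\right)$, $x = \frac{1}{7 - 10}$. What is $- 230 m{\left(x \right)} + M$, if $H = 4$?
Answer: $\frac{150628}{9} \approx 16736.0$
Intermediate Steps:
$x = - \frac{1}{3}$ ($x = \frac{1}{7 - 10} = \frac{1}{-3} = - \frac{1}{3} \approx -0.33333$)
$m{\left(c \right)} = - 2 \left(4 + c\right) \left(10 + c\right)$ ($m{\left(c \right)} = - 2 \left(4 + c\right) \left(c + 10\right) = - 2 \left(4 + c\right) \left(10 + c\right)$)
$M = 432$ ($M = 225 + 207 = 432$)
$- 230 m{\left(x \right)} + M = - 230 \left(-80 - - \frac{28}{3} - 2 \left(- \frac{1}{3}\right)^{2}\right) + 432 = - 230 \left(-80 + \frac{28}{3} - \frac{2}{9}\right) + 432 = \left(-230\right) \left(- \frac{638}{9}\right) + 432 = \frac{146740}{9} + 432 = \frac{150628}{9}$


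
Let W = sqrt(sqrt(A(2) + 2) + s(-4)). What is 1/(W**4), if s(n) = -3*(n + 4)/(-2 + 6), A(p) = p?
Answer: 1/4 ≈ 0.25000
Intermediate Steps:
s(n) = -3 - 3*n/4 (s(n) = -3*(4 + n)/4 = -3*(1 + n/4) = -3 - 3*n/4)
W = sqrt(2) (W = sqrt(sqrt(2 + 2) + (-3 - 3/4*(-4))) = sqrt(sqrt(4) + (-3 + 3)) = sqrt(2 + 0) = sqrt(2) ≈ 1.4142)
1/(W**4) = 1/((sqrt(2))**4) = 1/4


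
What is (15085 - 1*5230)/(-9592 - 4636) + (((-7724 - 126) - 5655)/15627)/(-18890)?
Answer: -290894501651/420002065884 ≈ -0.69260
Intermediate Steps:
(15085 - 1*5230)/(-9592 - 4636) + (((-7724 - 126) - 5655)/15627)/(-18890) = (15085 - 5230)/(-14228) + ((-7850 - 5655)*(1/15627))*(-1/18890) = 9855*(-1/14228) - 13505*1/15627*(-1/18890) = -9855/14228 - 13505/15627*(-1/18890) = -9855/14228 + 2701/59038806 = -290894501651/420002065884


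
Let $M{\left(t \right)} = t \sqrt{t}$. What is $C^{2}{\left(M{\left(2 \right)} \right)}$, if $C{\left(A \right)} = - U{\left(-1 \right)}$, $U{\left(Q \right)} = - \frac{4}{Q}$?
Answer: $16$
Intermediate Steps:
$M{\left(t \right)} = t^{\frac{3}{2}}$
$C{\left(A \right)} = -4$ ($C{\left(A \right)} = - \frac{-4}{-1} = - \left(-4\right) \left(-1\right) = \left(-1\right) 4 = -4$)
$C^{2}{\left(M{\left(2 \right)} \right)} = \left(-4\right)^{2} = 16$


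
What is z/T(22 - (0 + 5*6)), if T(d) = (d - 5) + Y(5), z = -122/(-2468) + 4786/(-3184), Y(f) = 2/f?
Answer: 2379875/20627544 ≈ 0.11537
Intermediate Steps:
z = -1427925/982264 (z = -122*(-1/2468) + 4786*(-1/3184) = 61/1234 - 2393/1592 = -1427925/982264 ≈ -1.4537)
T(d) = -23/5 + d (T(d) = (d - 5) + 2/5 = (-5 + d) + 2*(1/5) = (-5 + d) + 2/5 = -23/5 + d)
z/T(22 - (0 + 5*6)) = -1427925/(982264*(-23/5 + (22 - (0 + 5*6)))) = -1427925/(982264*(-23/5 + (22 - (0 + 30)))) = -1427925/(982264*(-23/5 + (22 - 1*30))) = -1427925/(982264*(-23/5 + (22 - 30))) = -1427925/(982264*(-23/5 - 8)) = -1427925/(982264*(-63/5)) = -1427925/982264*(-5/63) = 2379875/20627544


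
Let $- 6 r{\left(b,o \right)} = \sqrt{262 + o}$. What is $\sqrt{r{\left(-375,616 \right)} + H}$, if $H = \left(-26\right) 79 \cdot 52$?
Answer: $\frac{\sqrt{-3845088 - 6 \sqrt{878}}}{6} \approx 326.82 i$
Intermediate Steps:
$H = -106808$ ($H = \left(-2054\right) 52 = -106808$)
$r{\left(b,o \right)} = - \frac{\sqrt{262 + o}}{6}$
$\sqrt{r{\left(-375,616 \right)} + H} = \sqrt{- \frac{\sqrt{262 + 616}}{6} - 106808} = \sqrt{- \frac{\sqrt{878}}{6} - 106808} = \sqrt{-106808 - \frac{\sqrt{878}}{6}}$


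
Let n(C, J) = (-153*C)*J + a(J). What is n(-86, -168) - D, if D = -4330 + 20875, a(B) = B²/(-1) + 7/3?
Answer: -6765932/3 ≈ -2.2553e+6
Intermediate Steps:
a(B) = 7/3 - B² (a(B) = B²*(-1) + 7*(⅓) = -B² + 7/3 = 7/3 - B²)
n(C, J) = 7/3 - J² - 153*C*J (n(C, J) = (-153*C)*J + (7/3 - J²) = -153*C*J + (7/3 - J²) = 7/3 - J² - 153*C*J)
D = 16545
n(-86, -168) - D = (7/3 - 1*(-168)² - 153*(-86)*(-168)) - 1*16545 = (7/3 - 1*28224 - 2210544) - 16545 = (7/3 - 28224 - 2210544) - 16545 = -6716297/3 - 16545 = -6765932/3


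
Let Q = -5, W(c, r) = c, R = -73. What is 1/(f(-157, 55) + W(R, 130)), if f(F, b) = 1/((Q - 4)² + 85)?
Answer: -166/12117 ≈ -0.013700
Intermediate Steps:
f(F, b) = 1/166 (f(F, b) = 1/((-5 - 4)² + 85) = 1/((-9)² + 85) = 1/(81 + 85) = 1/166)
1/(f(-157, 55) + W(R, 130)) = 1/(1/166 - 73) = 1/(-12117/166) = -166/12117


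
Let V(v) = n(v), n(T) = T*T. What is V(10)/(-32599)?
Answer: -100/32599 ≈ -0.0030676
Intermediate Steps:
n(T) = T**2
V(v) = v**2
V(10)/(-32599) = 10**2/(-32599) = 100*(-1/32599) = -100/32599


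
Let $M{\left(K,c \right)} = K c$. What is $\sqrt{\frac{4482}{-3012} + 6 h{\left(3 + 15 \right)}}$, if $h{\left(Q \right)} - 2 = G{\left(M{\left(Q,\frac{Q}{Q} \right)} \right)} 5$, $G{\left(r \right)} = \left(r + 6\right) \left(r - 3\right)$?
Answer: $\frac{\sqrt{2724292254}}{502} \approx 103.97$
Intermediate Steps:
$G{\left(r \right)} = \left(-3 + r\right) \left(6 + r\right)$ ($G{\left(r \right)} = \left(6 + r\right) \left(-3 + r\right) = \left(-3 + r\right) \left(6 + r\right)$)
$h{\left(Q \right)} = -88 + 5 Q^{2} + 15 Q$ ($h{\left(Q \right)} = 2 + \left(-18 + \left(Q \frac{Q}{Q}\right)^{2} + 3 Q \frac{Q}{Q}\right) 5 = 2 + \left(-18 + \left(Q 1\right)^{2} + 3 Q 1\right) 5 = 2 + \left(-18 + Q^{2} + 3 Q\right) 5 = 2 + \left(-90 + 5 Q^{2} + 15 Q\right) = -88 + 5 Q^{2} + 15 Q$)
$\sqrt{\frac{4482}{-3012} + 6 h{\left(3 + 15 \right)}} = \sqrt{\frac{4482}{-3012} + 6 \left(-88 + 5 \left(3 + 15\right)^{2} + 15 \left(3 + 15\right)\right)} = \sqrt{4482 \left(- \frac{1}{3012}\right) + 6 \left(-88 + 5 \cdot 18^{2} + 15 \cdot 18\right)} = \sqrt{- \frac{747}{502} + 6 \left(-88 + 5 \cdot 324 + 270\right)} = \sqrt{- \frac{747}{502} + 6 \left(-88 + 1620 + 270\right)} = \sqrt{- \frac{747}{502} + 6 \cdot 1802} = \sqrt{- \frac{747}{502} + 10812} = \sqrt{\frac{5426877}{502}} = \frac{\sqrt{2724292254}}{502}$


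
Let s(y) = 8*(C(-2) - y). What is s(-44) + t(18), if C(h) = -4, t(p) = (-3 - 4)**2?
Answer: 369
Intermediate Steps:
t(p) = 49 (t(p) = (-7)**2 = 49)
s(y) = -32 - 8*y (s(y) = 8*(-4 - y) = -32 - 8*y)
s(-44) + t(18) = (-32 - 8*(-44)) + 49 = (-32 + 352) + 49 = 320 + 49 = 369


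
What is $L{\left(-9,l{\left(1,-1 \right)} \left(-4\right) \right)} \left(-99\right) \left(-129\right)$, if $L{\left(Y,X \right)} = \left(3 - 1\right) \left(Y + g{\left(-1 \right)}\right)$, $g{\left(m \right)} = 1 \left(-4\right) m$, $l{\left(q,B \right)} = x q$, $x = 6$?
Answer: $-127710$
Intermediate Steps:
$l{\left(q,B \right)} = 6 q$
$g{\left(m \right)} = - 4 m$
$L{\left(Y,X \right)} = 8 + 2 Y$ ($L{\left(Y,X \right)} = \left(3 - 1\right) \left(Y - -4\right) = 2 \left(Y + 4\right) = 2 \left(4 + Y\right) = 8 + 2 Y$)
$L{\left(-9,l{\left(1,-1 \right)} \left(-4\right) \right)} \left(-99\right) \left(-129\right) = \left(8 + 2 \left(-9\right)\right) \left(-99\right) \left(-129\right) = \left(8 - 18\right) \left(-99\right) \left(-129\right) = \left(-10\right) \left(-99\right) \left(-129\right) = 990 \left(-129\right) = -127710$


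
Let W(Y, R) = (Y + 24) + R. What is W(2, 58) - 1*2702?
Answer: -2618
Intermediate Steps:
W(Y, R) = 24 + R + Y (W(Y, R) = (24 + Y) + R = 24 + R + Y)
W(2, 58) - 1*2702 = (24 + 58 + 2) - 1*2702 = 84 - 2702 = -2618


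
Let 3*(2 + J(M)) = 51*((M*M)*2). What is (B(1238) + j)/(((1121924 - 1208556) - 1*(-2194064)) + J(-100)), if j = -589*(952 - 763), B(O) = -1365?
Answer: -18781/407905 ≈ -0.046043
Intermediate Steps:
j = -111321 (j = -589*189 = -111321)
J(M) = -2 + 34*M² (J(M) = -2 + (51*((M*M)*2))/3 = -2 + (51*(M²*2))/3 = -2 + (51*(2*M²))/3 = -2 + (102*M²)/3 = -2 + 34*M²)
(B(1238) + j)/(((1121924 - 1208556) - 1*(-2194064)) + J(-100)) = (-1365 - 111321)/(((1121924 - 1208556) - 1*(-2194064)) + (-2 + 34*(-100)²)) = -112686/((-86632 + 2194064) + (-2 + 34*10000)) = -112686/(2107432 + (-2 + 340000)) = -112686/(2107432 + 339998) = -112686/2447430 = -112686*1/2447430 = -18781/407905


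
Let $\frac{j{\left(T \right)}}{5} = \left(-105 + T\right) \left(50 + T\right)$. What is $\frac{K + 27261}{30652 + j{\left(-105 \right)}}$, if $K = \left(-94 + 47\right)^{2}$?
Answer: $\frac{14735}{44201} \approx 0.33336$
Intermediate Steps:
$K = 2209$ ($K = \left(-47\right)^{2} = 2209$)
$j{\left(T \right)} = 5 \left(-105 + T\right) \left(50 + T\right)$
$\frac{K + 27261}{30652 + j{\left(-105 \right)}} = \frac{2209 + 27261}{30652 - \left(-2625 - 55125\right)} = \frac{29470}{30652 + \left(-26250 + 28875 + 5 \cdot 11025\right)} = \frac{29470}{30652 + \left(-26250 + 28875 + 55125\right)} = \frac{29470}{30652 + 57750} = \frac{29470}{88402} = 29470 \cdot \frac{1}{88402} = \frac{14735}{44201}$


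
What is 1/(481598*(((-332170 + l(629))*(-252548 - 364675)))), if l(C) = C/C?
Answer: 1/98738352119765826 ≈ 1.0128e-17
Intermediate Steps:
l(C) = 1
1/(481598*(((-332170 + l(629))*(-252548 - 364675)))) = 1/(481598*(((-332170 + 1)*(-252548 - 364675)))) = 1/(481598*((-332169*(-617223)))) = (1/481598)/205022346687 = (1/481598)*(1/205022346687) = 1/98738352119765826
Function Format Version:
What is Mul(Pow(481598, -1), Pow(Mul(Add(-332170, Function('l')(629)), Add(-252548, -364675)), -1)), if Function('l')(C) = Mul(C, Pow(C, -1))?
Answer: Rational(1, 98738352119765826) ≈ 1.0128e-17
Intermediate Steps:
Function('l')(C) = 1
Mul(Pow(481598, -1), Pow(Mul(Add(-332170, Function('l')(629)), Add(-252548, -364675)), -1)) = Mul(Pow(481598, -1), Pow(Mul(Add(-332170, 1), Add(-252548, -364675)), -1)) = Mul(Rational(1, 481598), Pow(Mul(-332169, -617223), -1)) = Mul(Rational(1, 481598), Pow(205022346687, -1)) = Mul(Rational(1, 481598), Rational(1, 205022346687)) = Rational(1, 98738352119765826)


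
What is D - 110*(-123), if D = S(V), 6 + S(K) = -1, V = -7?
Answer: 13523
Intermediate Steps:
S(K) = -7 (S(K) = -6 - 1 = -7)
D = -7
D - 110*(-123) = -7 - 110*(-123) = -7 + 13530 = 13523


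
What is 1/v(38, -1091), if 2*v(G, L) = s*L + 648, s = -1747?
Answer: 2/1906625 ≈ 1.0490e-6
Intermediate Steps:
v(G, L) = 324 - 1747*L/2 (v(G, L) = (-1747*L + 648)/2 = (648 - 1747*L)/2 = 324 - 1747*L/2)
1/v(38, -1091) = 1/(324 - 1747/2*(-1091)) = 1/(324 + 1905977/2) = 1/(1906625/2) = 2/1906625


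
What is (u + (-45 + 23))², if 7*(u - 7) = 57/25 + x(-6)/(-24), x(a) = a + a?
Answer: 26122321/122500 ≈ 213.24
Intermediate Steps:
x(a) = 2*a
u = 2589/350 (u = 7 + (57/25 + (2*(-6))/(-24))/7 = 7 + (57*(1/25) - 12*(-1/24))/7 = 7 + (57/25 + ½)/7 = 7 + (⅐)*(139/50) = 7 + 139/350 = 2589/350 ≈ 7.3971)
(u + (-45 + 23))² = (2589/350 + (-45 + 23))² = (2589/350 - 22)² = (-5111/350)² = 26122321/122500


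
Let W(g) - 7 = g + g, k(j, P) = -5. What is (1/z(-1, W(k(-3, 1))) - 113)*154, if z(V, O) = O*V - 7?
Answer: -34881/2 ≈ -17441.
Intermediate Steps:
W(g) = 7 + 2*g (W(g) = 7 + (g + g) = 7 + 2*g)
z(V, O) = -7 + O*V
(1/z(-1, W(k(-3, 1))) - 113)*154 = (1/(-7 + (7 + 2*(-5))*(-1)) - 113)*154 = (1/(-7 + (7 - 10)*(-1)) - 113)*154 = (1/(-7 - 3*(-1)) - 113)*154 = (1/(-7 + 3) - 113)*154 = (1/(-4) - 113)*154 = (-1/4 - 113)*154 = -453/4*154 = -34881/2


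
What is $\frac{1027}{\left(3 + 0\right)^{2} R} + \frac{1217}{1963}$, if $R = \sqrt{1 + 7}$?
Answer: $\frac{1217}{1963} + \frac{1027 \sqrt{2}}{36} \approx 40.964$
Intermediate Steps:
$R = 2 \sqrt{2}$ ($R = \sqrt{8} = 2 \sqrt{2} \approx 2.8284$)
$\frac{1027}{\left(3 + 0\right)^{2} R} + \frac{1217}{1963} = \frac{1027}{\left(3 + 0\right)^{2} \cdot 2 \sqrt{2}} + \frac{1217}{1963} = \frac{1027}{3^{2} \cdot 2 \sqrt{2}} + 1217 \cdot \frac{1}{1963} = \frac{1027}{9 \cdot 2 \sqrt{2}} + \frac{1217}{1963} = \frac{1027}{18 \sqrt{2}} + \frac{1217}{1963} = 1027 \frac{\sqrt{2}}{36} + \frac{1217}{1963} = \frac{1027 \sqrt{2}}{36} + \frac{1217}{1963} = \frac{1217}{1963} + \frac{1027 \sqrt{2}}{36}$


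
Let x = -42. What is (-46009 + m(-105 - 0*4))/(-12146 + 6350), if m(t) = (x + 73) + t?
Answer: 15361/1932 ≈ 7.9508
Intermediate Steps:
m(t) = 31 + t (m(t) = (-42 + 73) + t = 31 + t)
(-46009 + m(-105 - 0*4))/(-12146 + 6350) = (-46009 + (31 + (-105 - 0*4)))/(-12146 + 6350) = (-46009 + (31 + (-105 - 1*0)))/(-5796) = (-46009 + (31 + (-105 + 0)))*(-1/5796) = (-46009 + (31 - 105))*(-1/5796) = (-46009 - 74)*(-1/5796) = -46083*(-1/5796) = 15361/1932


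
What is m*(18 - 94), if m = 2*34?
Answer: -5168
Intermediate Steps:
m = 68
m*(18 - 94) = 68*(18 - 94) = 68*(-76) = -5168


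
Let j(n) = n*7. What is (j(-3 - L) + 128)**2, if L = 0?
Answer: 11449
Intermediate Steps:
j(n) = 7*n
(j(-3 - L) + 128)**2 = (7*(-3 - 1*0) + 128)**2 = (7*(-3 + 0) + 128)**2 = (7*(-3) + 128)**2 = (-21 + 128)**2 = 107**2 = 11449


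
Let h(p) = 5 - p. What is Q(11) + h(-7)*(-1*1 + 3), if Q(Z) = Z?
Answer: 35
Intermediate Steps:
Q(11) + h(-7)*(-1*1 + 3) = 11 + (5 - 1*(-7))*(-1*1 + 3) = 11 + (5 + 7)*(-1 + 3) = 11 + 12*2 = 11 + 24 = 35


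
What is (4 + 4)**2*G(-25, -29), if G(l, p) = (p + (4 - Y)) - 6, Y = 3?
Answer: -2176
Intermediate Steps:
G(l, p) = -5 + p (G(l, p) = (p + (4 - 1*3)) - 6 = (p + (4 - 3)) - 6 = (p + 1) - 6 = (1 + p) - 6 = -5 + p)
(4 + 4)**2*G(-25, -29) = (4 + 4)**2*(-5 - 29) = 8**2*(-34) = 64*(-34) = -2176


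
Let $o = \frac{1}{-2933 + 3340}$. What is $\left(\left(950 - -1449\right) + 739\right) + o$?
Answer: $\frac{1277167}{407} \approx 3138.0$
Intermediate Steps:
$o = \frac{1}{407} \approx 0.002457$
$\left(\left(950 - -1449\right) + 739\right) + o = \left(\left(950 - -1449\right) + 739\right) + \frac{1}{407} = \left(\left(950 + 1449\right) + 739\right) + \frac{1}{407} = \left(2399 + 739\right) + \frac{1}{407} = 3138 + \frac{1}{407} = \frac{1277167}{407}$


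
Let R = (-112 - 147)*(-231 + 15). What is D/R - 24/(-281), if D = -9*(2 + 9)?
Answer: 146093/1746696 ≈ 0.083640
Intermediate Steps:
R = 55944 (R = -259*(-216) = 55944)
D = -99 (D = -9*11 = -99)
D/R - 24/(-281) = -99/55944 - 24/(-281) = -99*1/55944 - 24*(-1/281) = -11/6216 + 24/281 = 146093/1746696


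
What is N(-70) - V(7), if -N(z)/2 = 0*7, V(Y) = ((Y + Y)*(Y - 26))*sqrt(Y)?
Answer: 266*sqrt(7) ≈ 703.77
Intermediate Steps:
V(Y) = 2*Y**(3/2)*(-26 + Y) (V(Y) = ((2*Y)*(-26 + Y))*sqrt(Y) = (2*Y*(-26 + Y))*sqrt(Y) = 2*Y**(3/2)*(-26 + Y))
N(z) = 0 (N(z) = -0*7 = -2*0 = 0)
N(-70) - V(7) = 0 - 2*7**(3/2)*(-26 + 7) = 0 - 2*7*sqrt(7)*(-19) = 0 - (-266)*sqrt(7) = 0 + 266*sqrt(7) = 266*sqrt(7)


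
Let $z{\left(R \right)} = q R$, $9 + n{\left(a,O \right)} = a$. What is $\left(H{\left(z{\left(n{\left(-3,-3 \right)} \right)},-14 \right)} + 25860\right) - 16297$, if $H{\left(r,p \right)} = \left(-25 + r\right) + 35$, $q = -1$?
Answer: $9585$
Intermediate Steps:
$n{\left(a,O \right)} = -9 + a$
$z{\left(R \right)} = - R$
$H{\left(r,p \right)} = 10 + r$
$\left(H{\left(z{\left(n{\left(-3,-3 \right)} \right)},-14 \right)} + 25860\right) - 16297 = \left(\left(10 - \left(-9 - 3\right)\right) + 25860\right) - 16297 = \left(\left(10 - -12\right) + 25860\right) - 16297 = \left(\left(10 + 12\right) + 25860\right) - 16297 = \left(22 + 25860\right) - 16297 = 25882 - 16297 = 9585$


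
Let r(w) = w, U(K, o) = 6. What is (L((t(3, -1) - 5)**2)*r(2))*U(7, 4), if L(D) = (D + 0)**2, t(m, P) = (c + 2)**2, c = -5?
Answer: 3072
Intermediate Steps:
t(m, P) = 9 (t(m, P) = (-5 + 2)**2 = (-3)**2 = 9)
L(D) = D**2
(L((t(3, -1) - 5)**2)*r(2))*U(7, 4) = (((9 - 5)**2)**2*2)*6 = ((4**2)**2*2)*6 = (16**2*2)*6 = (256*2)*6 = 512*6 = 3072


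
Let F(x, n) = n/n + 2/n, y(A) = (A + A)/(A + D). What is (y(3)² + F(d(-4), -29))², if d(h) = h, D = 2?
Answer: 2954961/525625 ≈ 5.6218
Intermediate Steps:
y(A) = 2*A/(2 + A) (y(A) = (A + A)/(A + 2) = (2*A)/(2 + A) = 2*A/(2 + A))
F(x, n) = 1 + 2/n
(y(3)² + F(d(-4), -29))² = ((2*3/(2 + 3))² + (2 - 29)/(-29))² = ((2*3/5)² - 1/29*(-27))² = ((2*3*(⅕))² + 27/29)² = ((6/5)² + 27/29)² = (36/25 + 27/29)² = (1719/725)² = 2954961/525625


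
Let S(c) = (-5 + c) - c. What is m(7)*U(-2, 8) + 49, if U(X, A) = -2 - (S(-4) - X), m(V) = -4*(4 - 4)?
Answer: 49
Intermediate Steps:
S(c) = -5
m(V) = 0 (m(V) = -4*0 = 0)
U(X, A) = 3 + X (U(X, A) = -2 - (-5 - X) = -2 + (5 + X) = 3 + X)
m(7)*U(-2, 8) + 49 = 0*(3 - 2) + 49 = 0*1 + 49 = 0 + 49 = 49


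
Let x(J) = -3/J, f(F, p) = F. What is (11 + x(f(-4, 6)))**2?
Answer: 2209/16 ≈ 138.06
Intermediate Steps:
(11 + x(f(-4, 6)))**2 = (11 - 3/(-4))**2 = (11 - 3*(-1/4))**2 = (11 + 3/4)**2 = (47/4)**2 = 2209/16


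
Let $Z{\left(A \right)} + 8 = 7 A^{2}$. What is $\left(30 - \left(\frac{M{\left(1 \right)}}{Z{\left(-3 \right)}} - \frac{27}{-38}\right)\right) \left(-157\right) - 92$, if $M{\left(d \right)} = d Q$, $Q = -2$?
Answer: $- \frac{9814967}{2090} \approx -4696.2$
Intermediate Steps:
$Z{\left(A \right)} = -8 + 7 A^{2}$
$M{\left(d \right)} = - 2 d$ ($M{\left(d \right)} = d \left(-2\right) = - 2 d$)
$\left(30 - \left(\frac{M{\left(1 \right)}}{Z{\left(-3 \right)}} - \frac{27}{-38}\right)\right) \left(-157\right) - 92 = \left(30 - \left(\frac{\left(-2\right) 1}{-8 + 7 \left(-3\right)^{2}} - \frac{27}{-38}\right)\right) \left(-157\right) - 92 = \left(30 - \left(- \frac{2}{-8 + 7 \cdot 9} - - \frac{27}{38}\right)\right) \left(-157\right) - 92 = \left(30 - \left(- \frac{2}{-8 + 63} + \frac{27}{38}\right)\right) \left(-157\right) - 92 = \left(30 - \left(- \frac{2}{55} + \frac{27}{38}\right)\right) \left(-157\right) - 92 = \left(30 - \frac{1409}{2090}\right) \left(-157\right) - 92 = \frac{61291}{2090} \left(-157\right) - 92 = - \frac{9622687}{2090} - 92 = - \frac{9814967}{2090}$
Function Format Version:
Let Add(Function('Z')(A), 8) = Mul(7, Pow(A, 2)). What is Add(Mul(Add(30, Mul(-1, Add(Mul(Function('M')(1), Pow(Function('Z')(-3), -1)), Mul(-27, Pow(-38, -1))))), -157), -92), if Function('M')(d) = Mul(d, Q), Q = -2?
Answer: Rational(-9814967, 2090) ≈ -4696.2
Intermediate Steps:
Function('Z')(A) = Add(-8, Mul(7, Pow(A, 2)))
Function('M')(d) = Mul(-2, d) (Function('M')(d) = Mul(d, -2) = Mul(-2, d))
Add(Mul(Add(30, Mul(-1, Add(Mul(Function('M')(1), Pow(Function('Z')(-3), -1)), Mul(-27, Pow(-38, -1))))), -157), -92) = Add(Mul(Add(30, Mul(-1, Add(Mul(Mul(-2, 1), Pow(Add(-8, Mul(7, Pow(-3, 2))), -1)), Mul(-27, Pow(-38, -1))))), -157), -92) = Add(Mul(Add(30, Mul(-1, Add(Mul(-2, Pow(Add(-8, Mul(7, 9)), -1)), Mul(-27, Rational(-1, 38))))), -157), -92) = Add(Mul(Add(30, Mul(-1, Add(Mul(-2, Pow(Add(-8, 63), -1)), Rational(27, 38)))), -157), -92) = Add(Mul(Add(30, Mul(-1, Add(Mul(-2, Pow(55, -1)), Rational(27, 38)))), -157), -92) = Add(Mul(Add(30, Mul(-1, Add(Mul(-2, Rational(1, 55)), Rational(27, 38)))), -157), -92) = Add(Mul(Add(30, Mul(-1, Add(Rational(-2, 55), Rational(27, 38)))), -157), -92) = Add(Mul(Add(30, Mul(-1, Rational(1409, 2090))), -157), -92) = Add(Mul(Add(30, Rational(-1409, 2090)), -157), -92) = Add(Mul(Rational(61291, 2090), -157), -92) = Add(Rational(-9622687, 2090), -92) = Rational(-9814967, 2090)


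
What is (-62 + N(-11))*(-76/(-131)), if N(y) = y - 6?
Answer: -6004/131 ≈ -45.832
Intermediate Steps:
N(y) = -6 + y
(-62 + N(-11))*(-76/(-131)) = (-62 + (-6 - 11))*(-76/(-131)) = (-62 - 17)*(-76*(-1/131)) = -79*76/131 = -6004/131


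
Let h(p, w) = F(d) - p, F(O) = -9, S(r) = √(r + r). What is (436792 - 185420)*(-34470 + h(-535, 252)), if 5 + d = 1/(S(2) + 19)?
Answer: -8532571168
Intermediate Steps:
S(r) = √2*√r (S(r) = √(2*r) = √2*√r)
d = -104/21 (d = -5 + 1/(√2*√2 + 19) = -5 + 1/(2 + 19) = -5 + 1/21 = -104/21 ≈ -4.9524)
h(p, w) = -9 - p
(436792 - 185420)*(-34470 + h(-535, 252)) = (436792 - 185420)*(-34470 + (-9 - 1*(-535))) = 251372*(-34470 + (-9 + 535)) = 251372*(-34470 + 526) = 251372*(-33944) = -8532571168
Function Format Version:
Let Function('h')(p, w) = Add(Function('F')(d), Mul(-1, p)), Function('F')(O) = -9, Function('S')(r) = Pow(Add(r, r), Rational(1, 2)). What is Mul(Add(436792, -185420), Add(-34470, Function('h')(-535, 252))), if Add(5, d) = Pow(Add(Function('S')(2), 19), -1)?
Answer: -8532571168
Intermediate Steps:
Function('S')(r) = Mul(Pow(2, Rational(1, 2)), Pow(r, Rational(1, 2))) (Function('S')(r) = Pow(Mul(2, r), Rational(1, 2)) = Mul(Pow(2, Rational(1, 2)), Pow(r, Rational(1, 2))))
d = Rational(-104, 21) (d = Add(-5, Pow(Add(Mul(Pow(2, Rational(1, 2)), Pow(2, Rational(1, 2))), 19), -1)) = Add(-5, Pow(Add(2, 19), -1)) = Add(-5, Pow(21, -1)) = Add(-5, Rational(1, 21)) = Rational(-104, 21) ≈ -4.9524)
Function('h')(p, w) = Add(-9, Mul(-1, p))
Mul(Add(436792, -185420), Add(-34470, Function('h')(-535, 252))) = Mul(Add(436792, -185420), Add(-34470, Add(-9, Mul(-1, -535)))) = Mul(251372, Add(-34470, Add(-9, 535))) = Mul(251372, Add(-34470, 526)) = Mul(251372, -33944) = -8532571168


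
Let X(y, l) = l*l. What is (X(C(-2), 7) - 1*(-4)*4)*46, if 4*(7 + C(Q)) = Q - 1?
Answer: 2990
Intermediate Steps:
C(Q) = -29/4 + Q/4 (C(Q) = -7 + (Q - 1)/4 = -7 + (-1 + Q)/4 = -7 + (-¼ + Q/4) = -29/4 + Q/4)
X(y, l) = l²
(X(C(-2), 7) - 1*(-4)*4)*46 = (7² - 1*(-4)*4)*46 = (49 + 4*4)*46 = (49 + 16)*46 = 65*46 = 2990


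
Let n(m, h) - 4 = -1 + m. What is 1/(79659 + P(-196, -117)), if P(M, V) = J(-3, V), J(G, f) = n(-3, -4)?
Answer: 1/79659 ≈ 1.2554e-5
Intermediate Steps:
n(m, h) = 3 + m (n(m, h) = 4 + (-1 + m) = 3 + m)
J(G, f) = 0 (J(G, f) = 3 - 3 = 0)
P(M, V) = 0
1/(79659 + P(-196, -117)) = 1/(79659 + 0) = 1/79659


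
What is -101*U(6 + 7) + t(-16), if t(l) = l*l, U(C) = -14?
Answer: 1670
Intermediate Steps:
t(l) = l²
-101*U(6 + 7) + t(-16) = -101*(-14) + (-16)² = 1414 + 256 = 1670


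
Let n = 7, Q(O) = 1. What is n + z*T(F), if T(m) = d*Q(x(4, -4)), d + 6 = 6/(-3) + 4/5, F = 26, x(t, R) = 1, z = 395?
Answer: -2837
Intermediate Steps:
d = -36/5 (d = -6 + (6/(-3) + 4/5) = -6 + (6*(-⅓) + 4*(⅕)) = -6 + (-2 + ⅘) = -6 - 6/5 = -36/5 ≈ -7.2000)
T(m) = -36/5 (T(m) = -36/5*1 = -36/5)
n + z*T(F) = 7 + 395*(-36/5) = 7 - 2844 = -2837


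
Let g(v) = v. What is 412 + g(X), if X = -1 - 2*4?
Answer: 403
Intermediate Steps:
X = -9 (X = -1 - 8 = -9)
412 + g(X) = 412 - 9 = 403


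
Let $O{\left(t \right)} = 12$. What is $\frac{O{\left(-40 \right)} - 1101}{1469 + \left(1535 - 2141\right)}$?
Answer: $- \frac{1089}{863} \approx -1.2619$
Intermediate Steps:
$\frac{O{\left(-40 \right)} - 1101}{1469 + \left(1535 - 2141\right)} = \frac{12 - 1101}{1469 + \left(1535 - 2141\right)} = - \frac{1089}{1469 - 606} = - \frac{1089}{863}$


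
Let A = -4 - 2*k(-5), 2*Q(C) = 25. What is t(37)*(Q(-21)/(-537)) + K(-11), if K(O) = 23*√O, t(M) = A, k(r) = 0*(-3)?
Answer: 50/537 + 23*I*√11 ≈ 0.09311 + 76.282*I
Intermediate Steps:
k(r) = 0
Q(C) = 25/2 (Q(C) = (½)*25 = 25/2)
A = -4 (A = -4 - 2*0 = -4 + 0 = -4)
t(M) = -4
t(37)*(Q(-21)/(-537)) + K(-11) = -50/(-537) + 23*√(-11) = -50*(-1)/537 + 23*(I*√11) = -4*(-25/1074) + 23*I*√11 = 50/537 + 23*I*√11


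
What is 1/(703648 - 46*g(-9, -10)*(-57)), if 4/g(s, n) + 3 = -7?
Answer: 5/3512996 ≈ 1.4233e-6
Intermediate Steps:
g(s, n) = -⅖ (g(s, n) = 4/(-3 - 7) = 4/(-10) = 4*(-⅒) = -⅖)
1/(703648 - 46*g(-9, -10)*(-57)) = 1/(703648 - 46*(-⅖)*(-57)) = 1/(703648 + (92/5)*(-57)) = 1/(703648 - 5244/5) = 1/(3512996/5) = 5/3512996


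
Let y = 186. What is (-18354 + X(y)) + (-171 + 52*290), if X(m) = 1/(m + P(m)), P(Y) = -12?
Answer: -599429/174 ≈ -3445.0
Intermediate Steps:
X(m) = 1/(-12 + m) (X(m) = 1/(m - 12) = 1/(-12 + m))
(-18354 + X(y)) + (-171 + 52*290) = (-18354 + 1/(-12 + 186)) + (-171 + 52*290) = (-18354 + 1/174) + (-171 + 15080) = (-18354 + 1/174) + 14909 = -3193595/174 + 14909 = -599429/174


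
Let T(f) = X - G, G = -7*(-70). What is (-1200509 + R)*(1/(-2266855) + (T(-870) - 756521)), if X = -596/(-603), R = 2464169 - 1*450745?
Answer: -168235564409809041754/273382713 ≈ -6.1539e+11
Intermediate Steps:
R = 2013424 (R = 2464169 - 450745 = 2013424)
X = 596/603 (X = -596*(-1/603) = 596/603 ≈ 0.98839)
G = 490
T(f) = -294874/603 (T(f) = 596/603 - 1*490 = 596/603 - 490 = -294874/603)
(-1200509 + R)*(1/(-2266855) + (T(-870) - 756521)) = (-1200509 + 2013424)*(1/(-2266855) + (-294874/603 - 756521)) = 812915*(-1/2266855 - 456477037/603) = 812915*(-1034767253709238/1366913565) = -168235564409809041754/273382713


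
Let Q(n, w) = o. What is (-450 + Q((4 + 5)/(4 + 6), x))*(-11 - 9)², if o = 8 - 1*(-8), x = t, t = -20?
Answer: -173600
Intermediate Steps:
x = -20
o = 16 (o = 8 + 8 = 16)
Q(n, w) = 16
(-450 + Q((4 + 5)/(4 + 6), x))*(-11 - 9)² = (-450 + 16)*(-11 - 9)² = -434*(-20)² = -434*400 = -173600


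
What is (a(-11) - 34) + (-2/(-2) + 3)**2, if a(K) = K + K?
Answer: -40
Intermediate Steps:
a(K) = 2*K
(a(-11) - 34) + (-2/(-2) + 3)**2 = (2*(-11) - 34) + (-2/(-2) + 3)**2 = (-22 - 34) + (-2*(-1/2) + 3)**2 = -56 + (1 + 3)**2 = -56 + 4**2 = -56 + 16 = -40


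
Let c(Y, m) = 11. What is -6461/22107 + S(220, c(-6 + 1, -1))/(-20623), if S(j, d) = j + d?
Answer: -138351920/455912661 ≈ -0.30346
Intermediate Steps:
S(j, d) = d + j
-6461/22107 + S(220, c(-6 + 1, -1))/(-20623) = -6461/22107 + (11 + 220)/(-20623) = -6461*1/22107 + 231*(-1/20623) = -6461/22107 - 231/20623 = -138351920/455912661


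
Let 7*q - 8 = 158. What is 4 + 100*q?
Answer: 16628/7 ≈ 2375.4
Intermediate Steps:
q = 166/7 (q = 8/7 + (⅐)*158 = 8/7 + 158/7 = 166/7 ≈ 23.714)
4 + 100*q = 4 + 100*(166/7) = 4 + 16600/7 = 16628/7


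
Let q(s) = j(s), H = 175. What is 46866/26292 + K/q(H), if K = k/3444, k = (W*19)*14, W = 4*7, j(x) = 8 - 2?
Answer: 3465065/1616958 ≈ 2.1430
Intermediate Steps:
j(x) = 6
q(s) = 6
W = 28
k = 7448 (k = (28*19)*14 = 532*14 = 7448)
K = 266/123 (K = 7448/3444 = 7448*(1/3444) = 266/123 ≈ 2.1626)
46866/26292 + K/q(H) = 46866/26292 + (266/123)/6 = 46866*(1/26292) + (266/123)*(1/6) = 7811/4382 + 133/369 = 3465065/1616958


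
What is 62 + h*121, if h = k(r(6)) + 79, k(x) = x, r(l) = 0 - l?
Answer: 8895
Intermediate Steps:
r(l) = -l
h = 73 (h = -1*6 + 79 = -6 + 79 = 73)
62 + h*121 = 62 + 73*121 = 62 + 8833 = 8895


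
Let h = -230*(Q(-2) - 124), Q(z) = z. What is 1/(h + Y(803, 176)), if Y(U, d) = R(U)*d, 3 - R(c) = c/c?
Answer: 1/29332 ≈ 3.4092e-5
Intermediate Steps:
R(c) = 2 (R(c) = 3 - c/c = 3 - 1*1 = 3 - 1 = 2)
Y(U, d) = 2*d
h = 28980 (h = -230*(-2 - 124) = -230*(-126) = 28980)
1/(h + Y(803, 176)) = 1/(28980 + 2*176) = 1/(28980 + 352) = 1/29332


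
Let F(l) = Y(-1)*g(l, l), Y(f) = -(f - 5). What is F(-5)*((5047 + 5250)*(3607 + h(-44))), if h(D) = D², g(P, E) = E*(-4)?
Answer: 6849152520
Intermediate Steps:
g(P, E) = -4*E
Y(f) = 5 - f (Y(f) = -(-5 + f) = 5 - f)
F(l) = -24*l (F(l) = (5 - 1*(-1))*(-4*l) = (5 + 1)*(-4*l) = 6*(-4*l) = -24*l)
F(-5)*((5047 + 5250)*(3607 + h(-44))) = (-24*(-5))*((5047 + 5250)*(3607 + (-44)²)) = 120*(10297*(3607 + 1936)) = 120*(10297*5543) = 120*57076271 = 6849152520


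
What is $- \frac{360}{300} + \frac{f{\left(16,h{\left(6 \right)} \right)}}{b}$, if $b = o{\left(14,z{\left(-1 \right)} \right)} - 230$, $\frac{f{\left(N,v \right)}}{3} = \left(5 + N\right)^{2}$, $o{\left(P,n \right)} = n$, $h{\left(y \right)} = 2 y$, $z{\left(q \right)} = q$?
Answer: $- \frac{381}{55} \approx -6.9273$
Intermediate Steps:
$f{\left(N,v \right)} = 3 \left(5 + N\right)^{2}$
$b = -231$ ($b = -1 - 230 = -231$)
$- \frac{360}{300} + \frac{f{\left(16,h{\left(6 \right)} \right)}}{b} = - \frac{360}{300} + \frac{3 \left(5 + 16\right)^{2}}{-231} = \left(-360\right) \frac{1}{300} + 3 \cdot 21^{2} \left(- \frac{1}{231}\right) = - \frac{6}{5} + 3 \cdot 441 \left(- \frac{1}{231}\right) = - \frac{6}{5} + 1323 \left(- \frac{1}{231}\right) = - \frac{6}{5} - \frac{63}{11} = - \frac{381}{55}$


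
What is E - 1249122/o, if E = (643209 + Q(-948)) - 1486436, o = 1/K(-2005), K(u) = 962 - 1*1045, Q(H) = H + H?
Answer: 102832003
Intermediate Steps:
Q(H) = 2*H
K(u) = -83 (K(u) = 962 - 1045 = -83)
o = -1/83 (o = 1/(-83) = -1/83 ≈ -0.012048)
E = -845123 (E = (643209 + 2*(-948)) - 1486436 = (643209 - 1896) - 1486436 = 641313 - 1486436 = -845123)
E - 1249122/o = -845123 - 1249122/(-1/83) = -845123 - 1249122*(-83) = -845123 + 103677126 = 102832003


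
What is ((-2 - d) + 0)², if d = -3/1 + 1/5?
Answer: 16/25 ≈ 0.64000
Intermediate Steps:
d = -14/5 (d = -3*1 + 1*(⅕) = -3 + ⅕ = -14/5 ≈ -2.8000)
((-2 - d) + 0)² = ((-2 - 1*(-14/5)) + 0)² = ((-2 + 14/5) + 0)² = (⅘ + 0)² = (⅘)² = 16/25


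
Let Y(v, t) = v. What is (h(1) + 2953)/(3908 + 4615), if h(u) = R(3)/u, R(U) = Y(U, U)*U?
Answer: 2962/8523 ≈ 0.34753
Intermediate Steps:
R(U) = U**2 (R(U) = U*U = U**2)
h(u) = 9/u (h(u) = 3**2/u = 9/u)
(h(1) + 2953)/(3908 + 4615) = (9/1 + 2953)/(3908 + 4615) = (9*1 + 2953)/8523 = (9 + 2953)*(1/8523) = 2962*(1/8523) = 2962/8523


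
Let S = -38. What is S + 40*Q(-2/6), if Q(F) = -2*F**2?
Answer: -422/9 ≈ -46.889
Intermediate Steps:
S + 40*Q(-2/6) = -38 + 40*(-2*(-2/6)**2) = -38 + 40*(-2*(-2*1/6)**2) = -38 + 40*(-2*(-1/3)**2) = -38 + 40*(-2*1/9) = -38 + 40*(-2/9) = -38 - 80/9 = -422/9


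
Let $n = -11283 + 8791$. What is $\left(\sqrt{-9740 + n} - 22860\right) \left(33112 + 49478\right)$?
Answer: $-1888007400 + 165180 i \sqrt{3058} \approx -1.888 \cdot 10^{9} + 9.1343 \cdot 10^{6} i$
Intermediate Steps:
$n = -2492$
$\left(\sqrt{-9740 + n} - 22860\right) \left(33112 + 49478\right) = \left(\sqrt{-9740 - 2492} - 22860\right) \left(33112 + 49478\right) = \left(\sqrt{-12232} - 22860\right) 82590 = \left(2 i \sqrt{3058} - 22860\right) 82590 = \left(-22860 + 2 i \sqrt{3058}\right) 82590 = -1888007400 + 165180 i \sqrt{3058}$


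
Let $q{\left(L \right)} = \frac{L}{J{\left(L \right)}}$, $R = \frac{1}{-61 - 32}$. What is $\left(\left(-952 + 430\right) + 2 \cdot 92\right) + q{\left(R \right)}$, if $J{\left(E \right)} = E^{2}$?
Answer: $-431$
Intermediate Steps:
$R = - \frac{1}{93}$ ($R = \frac{1}{-93} = - \frac{1}{93} \approx -0.010753$)
$q{\left(L \right)} = \frac{1}{L}$ ($q{\left(L \right)} = \frac{L}{L^{2}} = \frac{1}{L}$)
$\left(\left(-952 + 430\right) + 2 \cdot 92\right) + q{\left(R \right)} = \left(\left(-952 + 430\right) + 2 \cdot 92\right) + \frac{1}{- \frac{1}{93}} = \left(-522 + 184\right) - 93 = -338 - 93 = -431$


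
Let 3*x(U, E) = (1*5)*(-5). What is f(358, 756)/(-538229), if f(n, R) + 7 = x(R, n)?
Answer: 46/1614687 ≈ 2.8488e-5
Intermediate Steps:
x(U, E) = -25/3 (x(U, E) = ((1*5)*(-5))/3 = (5*(-5))/3 = (1/3)*(-25) = -25/3)
f(n, R) = -46/3 (f(n, R) = -7 - 25/3 = -46/3)
f(358, 756)/(-538229) = -46/3/(-538229) = -46/3*(-1/538229) = 46/1614687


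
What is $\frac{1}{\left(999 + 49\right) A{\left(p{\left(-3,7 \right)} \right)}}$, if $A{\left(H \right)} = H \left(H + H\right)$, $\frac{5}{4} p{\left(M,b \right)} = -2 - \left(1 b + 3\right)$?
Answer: $\frac{25}{4829184} \approx 5.1769 \cdot 10^{-6}$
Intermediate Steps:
$p{\left(M,b \right)} = -4 - \frac{4 b}{5}$ ($p{\left(M,b \right)} = \frac{4 \left(-2 - \left(1 b + 3\right)\right)}{5} = \frac{4 \left(-2 - \left(b + 3\right)\right)}{5} = \frac{4 \left(-2 - \left(3 + b\right)\right)}{5} = \frac{4 \left(-5 - b\right)}{5} = -4 - \frac{4 b}{5}$)
$A{\left(H \right)} = 2 H^{2}$ ($A{\left(H \right)} = H 2 H = 2 H^{2}$)
$\frac{1}{\left(999 + 49\right) A{\left(p{\left(-3,7 \right)} \right)}} = \frac{1}{\left(999 + 49\right) 2 \left(-4 - \frac{28}{5}\right)^{2}} = \frac{1}{1048 \cdot 2 \left(-4 - \frac{28}{5}\right)^{2}} = \frac{1}{1048 \cdot 2 \left(- \frac{48}{5}\right)^{2}} = \frac{1}{1048 \cdot 2 \cdot \frac{2304}{25}} = \frac{1}{1048 \cdot \frac{4608}{25}} = \frac{1}{\frac{4829184}{25}} = \frac{25}{4829184}$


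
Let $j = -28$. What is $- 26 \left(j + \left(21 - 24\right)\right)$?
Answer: $806$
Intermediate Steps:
$- 26 \left(j + \left(21 - 24\right)\right) = - 26 \left(-28 + \left(21 - 24\right)\right) = - 26 \left(-28 - 3\right) = \left(-26\right) \left(-31\right) = 806$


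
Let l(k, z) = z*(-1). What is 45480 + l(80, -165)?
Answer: 45645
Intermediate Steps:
l(k, z) = -z
45480 + l(80, -165) = 45480 - 1*(-165) = 45480 + 165 = 45645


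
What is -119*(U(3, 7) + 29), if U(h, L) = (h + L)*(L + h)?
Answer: -15351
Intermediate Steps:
U(h, L) = (L + h)**2 (U(h, L) = (L + h)*(L + h) = (L + h)**2)
-119*(U(3, 7) + 29) = -119*((7 + 3)**2 + 29) = -119*(10**2 + 29) = -119*(100 + 29) = -119*129 = -15351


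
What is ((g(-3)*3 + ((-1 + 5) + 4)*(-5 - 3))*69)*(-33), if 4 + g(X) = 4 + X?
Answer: 166221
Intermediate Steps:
g(X) = X (g(X) = -4 + (4 + X) = X)
((g(-3)*3 + ((-1 + 5) + 4)*(-5 - 3))*69)*(-33) = ((-3*3 + ((-1 + 5) + 4)*(-5 - 3))*69)*(-33) = ((-9 + (4 + 4)*(-8))*69)*(-33) = ((-9 + 8*(-8))*69)*(-33) = ((-9 - 64)*69)*(-33) = -73*69*(-33) = -5037*(-33) = 166221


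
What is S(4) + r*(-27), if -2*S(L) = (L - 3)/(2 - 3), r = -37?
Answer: 1999/2 ≈ 999.50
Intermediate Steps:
S(L) = -3/2 + L/2 (S(L) = -(L - 3)/(2*(2 - 3)) = -(-3 + L)/(2*(-1)) = -(-3 + L)*(-1)/2 = -(3 - L)/2 = -3/2 + L/2)
S(4) + r*(-27) = (-3/2 + (½)*4) - 37*(-27) = (-3/2 + 2) + 999 = ½ + 999 = 1999/2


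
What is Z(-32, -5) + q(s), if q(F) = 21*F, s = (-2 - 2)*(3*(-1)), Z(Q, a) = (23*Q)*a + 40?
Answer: 3972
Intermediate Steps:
Z(Q, a) = 40 + 23*Q*a (Z(Q, a) = 23*Q*a + 40 = 40 + 23*Q*a)
s = 12 (s = -4*(-3) = 12)
Z(-32, -5) + q(s) = (40 + 23*(-32)*(-5)) + 21*12 = (40 + 3680) + 252 = 3720 + 252 = 3972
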